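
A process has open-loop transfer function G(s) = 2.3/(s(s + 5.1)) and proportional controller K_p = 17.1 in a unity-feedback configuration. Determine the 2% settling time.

From 1 + K_pG(s) = 0: s² + 5.1s + 39.33 = 0 ⇒ ω_n = 6.271, ζ = 0.4066.
2% settling time T_s ≈ 4/(ζω_n) = 4/2.55 = 1.57 s.

T_s ≈ 1.57 s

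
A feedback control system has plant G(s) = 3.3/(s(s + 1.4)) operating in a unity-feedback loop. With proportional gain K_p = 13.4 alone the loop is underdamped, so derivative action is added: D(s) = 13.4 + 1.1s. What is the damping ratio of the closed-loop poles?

Forward path: (13.4 + 1.1s)·3.3/(s(s+1.4)). The closed-loop characteristic equation is s² + (1.4 + 3.3·1.1)s + 3.3·13.4 = 0.
That is s² + 5.03s + 44.22 = 0, so ω_n = 6.65 rad/s and ζ = 5.03/(2·6.65) = 0.3782.

ζ = 0.378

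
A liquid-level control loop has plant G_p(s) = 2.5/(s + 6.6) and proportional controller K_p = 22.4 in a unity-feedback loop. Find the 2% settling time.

Closed-loop transfer function: T(s) = K_p·G_p(s)/(1 + K_p·G_p(s)) = 56/(s + 6.6 + 56) = 56/(s + 62.6).
Time constant τ = 1/62.6 = 0.01597 s, so the 2% settling time is about 4τ = 0.0639 s.

T_s ≈ 0.0639 s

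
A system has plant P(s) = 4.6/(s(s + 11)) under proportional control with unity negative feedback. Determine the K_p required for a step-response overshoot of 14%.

From %OS = 100·exp(−πζ/√(1−ζ²)) = 14%, ζ = −ln(0.14)/√(π²+ln²(0.14)) = 0.5305.
Characteristic equation s² + 11s + 4.6K_p = 0 gives ζ = 11/(2√(4.6K_p)).
Setting ζ = 0.5305: √(4.6K_p) = 11/(2·0.5305) = 10.37, so K_p = 107.5/4.6 = 23.4.

K_p = 23.4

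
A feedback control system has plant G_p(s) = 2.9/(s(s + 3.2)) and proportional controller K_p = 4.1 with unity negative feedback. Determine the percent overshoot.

Closed-loop characteristic equation: s² + 3.2s + 11.89 = 0, so ω_n = 3.448 rad/s and ζ = 3.2/(2·3.448) = 0.464.
%OS = 100·exp(−πζ/√(1−ζ²)) = 100·exp(−π·0.464/√0.7847) = 19.3%.

19.3%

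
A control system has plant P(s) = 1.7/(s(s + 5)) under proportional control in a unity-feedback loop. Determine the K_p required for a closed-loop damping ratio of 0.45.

K_p = 18.2

Closed-loop characteristic equation: s² + 5s + K_p·1.7 = 0.
So ω_n = √(1.7K_p) and 2ζω_n = 5, giving ζ = 5/(2√(1.7K_p)).
Setting ζ = 0.45: √(1.7K_p) = 5/(2·0.45) = 5.556, so K_p = 30.86/1.7 = 18.2.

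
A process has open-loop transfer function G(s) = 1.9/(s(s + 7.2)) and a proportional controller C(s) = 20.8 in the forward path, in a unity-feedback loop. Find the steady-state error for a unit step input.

0

The open loop C(s)G(s) has a pole at the origin (type 1), so the static position error constant is infinite and e_ss = 1/(1+∞) = 0.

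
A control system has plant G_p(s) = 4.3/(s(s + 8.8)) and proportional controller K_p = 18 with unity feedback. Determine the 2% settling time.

T_s ≈ 0.909 s

Closed-loop characteristic equation: s² + 8.8s + 77.4 = 0, so ω_n = 8.798 rad/s and ζ = 8.8/(2·8.798) = 0.5001.
2% settling time T_s ≈ 4/(ζω_n) = 4/4.4 = 0.909 s.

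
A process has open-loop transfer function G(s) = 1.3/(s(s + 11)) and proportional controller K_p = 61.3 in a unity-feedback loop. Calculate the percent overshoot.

The closed-loop denominator s² + 11s + 79.69 gives ω_n = √79.69 = 8.927 and ζ = 11/(2ω_n) = 0.6161.
%OS = 100·exp(−πζ/√(1−ζ²)) = 100·exp(−π·0.6161/√0.6204) = 8.57%.

8.57%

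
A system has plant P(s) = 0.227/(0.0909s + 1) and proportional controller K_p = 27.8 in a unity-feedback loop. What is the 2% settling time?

Closed loop: T(s) = K_p·P/(1+K_p·P) = 6.311/(0.0909s + 1 + 6.311), with pole at s = −(1 + 6.311)/0.0909 = −80.42.
τ = 1/80.42 = 0.01243 s, so 2% settling time ≈ 4τ = 0.0497 s.

T_s ≈ 0.0497 s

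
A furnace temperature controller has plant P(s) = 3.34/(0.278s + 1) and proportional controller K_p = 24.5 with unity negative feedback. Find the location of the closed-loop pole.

Closed loop: T(s) = K_p·P/(1+K_p·P) = 81.83/(0.278s + 1 + 81.83), with pole at s = −(1 + 81.83)/0.278 = −297.9.

s = -297.9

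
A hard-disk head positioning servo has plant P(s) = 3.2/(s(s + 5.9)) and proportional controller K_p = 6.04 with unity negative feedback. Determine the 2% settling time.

T_s ≈ 1.36 s

The closed-loop denominator s² + 5.9s + 19.33 gives ω_n = √19.33 = 4.396 and ζ = 5.9/(2ω_n) = 0.671.
2% settling time T_s ≈ 4/(ζω_n) = 4/2.95 = 1.36 s.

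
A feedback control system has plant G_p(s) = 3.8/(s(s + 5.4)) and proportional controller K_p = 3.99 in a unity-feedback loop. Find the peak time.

T_p = 1.12 s

From 1 + K_pG_p(s) = 0: s² + 5.4s + 15.16 = 0 ⇒ ω_n = 3.894, ζ = 0.6934.
Damped frequency ω_d = ω_n√(1−ζ²) = 2.806 rad/s, so peak time T_p = π/ω_d = 1.12 s.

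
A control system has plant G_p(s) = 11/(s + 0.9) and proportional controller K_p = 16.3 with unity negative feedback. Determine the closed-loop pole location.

Closed-loop transfer function: T(s) = K_p·G_p(s)/(1 + K_p·G_p(s)) = 179.3/(s + 0.9 + 179.3) = 179.3/(s + 180.2).
The closed-loop pole is at s = −180.2.

s = -180.2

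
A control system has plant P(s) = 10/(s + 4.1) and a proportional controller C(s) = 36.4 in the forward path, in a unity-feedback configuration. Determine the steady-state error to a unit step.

0.0111

The loop is type 0. Static position error constant K_pos = C(0)·P(0) = 36.4·2.439 = 88.78.
Steady-state error to a unit step: e_ss = 1/(1+K_pos) = 1/89.78 = 0.0111.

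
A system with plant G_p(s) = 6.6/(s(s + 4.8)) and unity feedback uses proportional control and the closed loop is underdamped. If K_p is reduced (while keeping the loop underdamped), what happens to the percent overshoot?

ζ = 4.8/(2√(6.6K_p)) rises as K_p falls; higher damping means less overshoot.

decrease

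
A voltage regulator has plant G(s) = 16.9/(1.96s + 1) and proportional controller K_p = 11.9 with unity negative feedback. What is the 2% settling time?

Closed loop: T(s) = K_p·G/(1+K_p·G) = 201.1/(1.96s + 1 + 201.1), with pole at s = −(1 + 201.1)/1.96 = −103.1.
τ = 1/103.1 = 0.009698 s, so 2% settling time ≈ 4τ = 0.0388 s.

T_s ≈ 0.0388 s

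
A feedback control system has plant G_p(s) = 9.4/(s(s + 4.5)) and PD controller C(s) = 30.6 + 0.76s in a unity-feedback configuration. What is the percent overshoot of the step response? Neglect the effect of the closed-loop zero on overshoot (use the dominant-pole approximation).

31.7%

Forward path: (30.6 + 0.76s)·9.4/(s(s+4.5)). The closed-loop characteristic equation is s² + (4.5 + 9.4·0.76)s + 9.4·30.6 = 0.
That is s² + 11.64s + 287.6 = 0, so ω_n = 16.96 rad/s and ζ = 11.64/(2·16.96) = 0.3433.
%OS = 100·exp(−πζ/√(1−ζ²)) = 31.7%.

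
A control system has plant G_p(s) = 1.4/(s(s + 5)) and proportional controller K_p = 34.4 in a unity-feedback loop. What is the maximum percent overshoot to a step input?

The closed-loop denominator s² + 5s + 48.16 gives ω_n = √48.16 = 6.94 and ζ = 5/(2ω_n) = 0.3602.
%OS = 100·exp(−πζ/√(1−ζ²)) = 100·exp(−π·0.3602/√0.8702) = 29.7%.

29.7%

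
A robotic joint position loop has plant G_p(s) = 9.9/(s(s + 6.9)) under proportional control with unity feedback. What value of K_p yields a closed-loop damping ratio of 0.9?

K_p = 1.48

Closed-loop characteristic equation: s² + 6.9s + K_p·9.9 = 0.
So ω_n = √(9.9K_p) and 2ζω_n = 6.9, giving ζ = 6.9/(2√(9.9K_p)).
Setting ζ = 0.9: √(9.9K_p) = 6.9/(2·0.9) = 3.833, so K_p = 14.69/9.9 = 1.48.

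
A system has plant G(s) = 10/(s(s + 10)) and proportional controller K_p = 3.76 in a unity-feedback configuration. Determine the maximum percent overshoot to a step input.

1.2%

Closed-loop characteristic equation: s² + 10s + 37.6 = 0, so ω_n = 6.132 rad/s and ζ = 10/(2·6.132) = 0.8154.
%OS = 100·exp(−πζ/√(1−ζ²)) = 100·exp(−π·0.8154/√0.3351) = 1.2%.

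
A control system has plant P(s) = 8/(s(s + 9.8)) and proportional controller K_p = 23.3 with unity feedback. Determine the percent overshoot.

29.9%

The closed-loop denominator s² + 9.8s + 186.4 gives ω_n = √186.4 = 13.65 and ζ = 9.8/(2ω_n) = 0.3589.
%OS = 100·exp(−πζ/√(1−ζ²)) = 100·exp(−π·0.3589/√0.8712) = 29.9%.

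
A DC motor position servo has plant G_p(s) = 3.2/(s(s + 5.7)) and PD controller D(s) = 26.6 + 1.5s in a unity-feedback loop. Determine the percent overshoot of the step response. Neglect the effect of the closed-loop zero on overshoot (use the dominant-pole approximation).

Forward path: (26.6 + 1.5s)·3.2/(s(s+5.7)). The closed-loop characteristic equation is s² + (5.7 + 3.2·1.5)s + 3.2·26.6 = 0.
That is s² + 10.5s + 85.12 = 0, so ω_n = 9.226 rad/s and ζ = 10.5/(2·9.226) = 0.569.
%OS = 100·exp(−πζ/√(1−ζ²)) = 11.4%.

11.4%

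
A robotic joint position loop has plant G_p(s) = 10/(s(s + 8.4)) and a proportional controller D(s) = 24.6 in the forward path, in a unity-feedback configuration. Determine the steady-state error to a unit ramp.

The loop has one pole at the origin (type 1). Velocity error constant K_v = lim_{s→0} s·D(s)G_p(s) = 24.6·10/8.4 = 29.29.
Steady-state error to a unit ramp: e_ss = 1/K_v = 0.0341.

0.0341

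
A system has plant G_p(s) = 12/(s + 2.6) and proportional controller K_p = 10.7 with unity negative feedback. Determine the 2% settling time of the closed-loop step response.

Closed-loop transfer function: T(s) = K_p·G_p(s)/(1 + K_p·G_p(s)) = 128.4/(s + 2.6 + 128.4) = 128.4/(s + 131).
Time constant τ = 1/131 = 0.007634 s, so the 2% settling time is about 4τ = 0.0305 s.

T_s ≈ 0.0305 s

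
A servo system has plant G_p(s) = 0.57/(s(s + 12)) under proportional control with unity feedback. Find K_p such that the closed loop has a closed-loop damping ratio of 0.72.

K_p = 122

Closed-loop characteristic equation: s² + 12s + K_p·0.57 = 0.
So ω_n = √(0.57K_p) and 2ζω_n = 12, giving ζ = 12/(2√(0.57K_p)).
Setting ζ = 0.72: √(0.57K_p) = 12/(2·0.72) = 8.333, so K_p = 69.44/0.57 = 122.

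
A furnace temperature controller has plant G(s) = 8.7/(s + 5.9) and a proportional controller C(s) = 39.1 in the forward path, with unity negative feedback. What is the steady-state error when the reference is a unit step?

The loop is type 0. Static position error constant K_pos = C(0)·G(0) = 39.1·1.475 = 57.66.
Steady-state error to a unit step: e_ss = 1/(1+K_pos) = 1/58.66 = 0.017.

0.017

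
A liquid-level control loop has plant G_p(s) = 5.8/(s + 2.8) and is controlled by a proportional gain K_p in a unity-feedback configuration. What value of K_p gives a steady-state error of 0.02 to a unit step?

The loop is type 0, so e_ss(step) = 1/(1 + K_pos) with K_pos = K_p·G_p(0).
G_p(0) = 2.071. Require 1/(1 + K_p·2.071) = 0.02, so 1 + 2.071·K_p = 50.
K_p = (50 − 1)/2.071 = 23.7.

K_p = 23.7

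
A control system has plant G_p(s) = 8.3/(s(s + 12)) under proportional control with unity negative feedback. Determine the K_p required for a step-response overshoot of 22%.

K_p = 23

From %OS = 100·exp(−πζ/√(1−ζ²)) = 22%, ζ = −ln(0.22)/√(π²+ln²(0.22)) = 0.4342.
Characteristic equation s² + 12s + 8.3K_p = 0 gives ζ = 12/(2√(8.3K_p)).
Setting ζ = 0.4342: √(8.3K_p) = 12/(2·0.4342) = 13.82, so K_p = 191/8.3 = 23.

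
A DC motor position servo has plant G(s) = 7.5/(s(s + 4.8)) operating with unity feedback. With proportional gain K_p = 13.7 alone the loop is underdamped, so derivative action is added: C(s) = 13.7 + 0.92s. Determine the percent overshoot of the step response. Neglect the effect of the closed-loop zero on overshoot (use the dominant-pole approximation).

10.9%

Forward path: (13.7 + 0.92s)·7.5/(s(s+4.8)). The closed-loop characteristic equation is s² + (4.8 + 7.5·0.92)s + 7.5·13.7 = 0.
That is s² + 11.7s + 102.8 = 0, so ω_n = 10.14 rad/s and ζ = 11.7/(2·10.14) = 0.5771.
%OS = 100·exp(−πζ/√(1−ζ²)) = 10.9%.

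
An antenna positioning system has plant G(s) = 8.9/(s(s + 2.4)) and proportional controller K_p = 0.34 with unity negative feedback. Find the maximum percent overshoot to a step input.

The closed-loop denominator s² + 2.4s + 3.026 gives ω_n = √3.026 = 1.74 and ζ = 2.4/(2ω_n) = 0.6898.
%OS = 100·exp(−πζ/√(1−ζ²)) = 100·exp(−π·0.6898/√0.5241) = 5.01%.

5.01%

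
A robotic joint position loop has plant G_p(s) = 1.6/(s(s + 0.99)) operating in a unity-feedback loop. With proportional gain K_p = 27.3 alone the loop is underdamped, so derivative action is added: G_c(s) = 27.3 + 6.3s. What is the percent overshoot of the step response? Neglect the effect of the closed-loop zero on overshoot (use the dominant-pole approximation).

Forward path: (27.3 + 6.3s)·1.6/(s(s+0.99)). The closed-loop characteristic equation is s² + (0.99 + 1.6·6.3)s + 1.6·27.3 = 0.
That is s² + 11.07s + 43.68 = 0, so ω_n = 6.609 rad/s and ζ = 11.07/(2·6.609) = 0.8375.
%OS = 100·exp(−πζ/√(1−ζ²)) = 0.811%.

0.811%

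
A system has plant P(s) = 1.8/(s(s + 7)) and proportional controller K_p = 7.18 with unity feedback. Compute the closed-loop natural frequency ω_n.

With unity feedback the closed-loop characteristic equation is s² + 7s + 7.18·1.8 = s² + 7s + 12.92 = 0.
So ω_n² = 12.92 ⇒ ω_n = 3.595 rad/s, and ζ = 7/(2ω_n) = 0.974.

ω_n = 3.59 rad/s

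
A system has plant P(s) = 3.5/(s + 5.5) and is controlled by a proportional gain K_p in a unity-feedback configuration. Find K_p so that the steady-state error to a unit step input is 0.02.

For a type-0 loop with proportional control, e_ss = 1/(1 + K_p·P(0)).
P(0) = 0.6364. Require 1/(1 + K_p·0.6364) = 0.02, so 1 + 0.6364·K_p = 50.
K_p = (50 − 1)/0.6364 = 77.

K_p = 77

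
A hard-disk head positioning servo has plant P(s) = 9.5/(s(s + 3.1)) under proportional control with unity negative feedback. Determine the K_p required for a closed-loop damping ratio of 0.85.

K_p = 0.35

Closed-loop characteristic equation: s² + 3.1s + K_p·9.5 = 0.
So ω_n = √(9.5K_p) and 2ζω_n = 3.1, giving ζ = 3.1/(2√(9.5K_p)).
Setting ζ = 0.85: √(9.5K_p) = 3.1/(2·0.85) = 1.824, so K_p = 3.325/9.5 = 0.35.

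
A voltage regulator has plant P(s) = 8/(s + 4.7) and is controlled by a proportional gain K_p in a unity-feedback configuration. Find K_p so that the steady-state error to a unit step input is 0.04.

Steady-state error for a unit step on this type-0 loop is 1/(1 + K_p·P(0)).
P(0) = 1.702. Require 1/(1 + K_p·1.702) = 0.04, so 1 + 1.702·K_p = 25.
K_p = (25 − 1)/1.702 = 14.1.

K_p = 14.1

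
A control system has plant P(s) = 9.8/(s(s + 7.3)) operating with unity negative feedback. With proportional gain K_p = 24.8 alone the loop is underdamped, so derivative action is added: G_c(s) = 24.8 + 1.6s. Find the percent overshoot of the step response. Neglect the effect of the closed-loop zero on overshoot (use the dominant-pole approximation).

3.25%

Forward path: (24.8 + 1.6s)·9.8/(s(s+7.3)). The closed-loop characteristic equation is s² + (7.3 + 9.8·1.6)s + 9.8·24.8 = 0.
That is s² + 22.98s + 243 = 0, so ω_n = 15.59 rad/s and ζ = 22.98/(2·15.59) = 0.737.
%OS = 100·exp(−πζ/√(1−ζ²)) = 3.25%.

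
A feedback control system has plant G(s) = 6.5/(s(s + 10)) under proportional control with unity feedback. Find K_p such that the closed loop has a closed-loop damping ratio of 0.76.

K_p = 6.66

Closed-loop characteristic equation: s² + 10s + K_p·6.5 = 0.
So ω_n = √(6.5K_p) and 2ζω_n = 10, giving ζ = 10/(2√(6.5K_p)).
Setting ζ = 0.76: √(6.5K_p) = 10/(2·0.76) = 6.579, so K_p = 43.28/6.5 = 6.66.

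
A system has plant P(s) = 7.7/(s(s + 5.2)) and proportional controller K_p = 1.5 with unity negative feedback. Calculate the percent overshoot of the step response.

2.39%

From 1 + K_pP(s) = 0: s² + 5.2s + 11.55 = 0 ⇒ ω_n = 3.399, ζ = 0.765.
%OS = 100·exp(−πζ/√(1−ζ²)) = 100·exp(−π·0.765/√0.4147) = 2.39%.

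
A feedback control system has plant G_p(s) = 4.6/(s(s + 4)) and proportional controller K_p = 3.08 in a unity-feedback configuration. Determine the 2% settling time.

From 1 + K_pG_p(s) = 0: s² + 4s + 14.17 = 0 ⇒ ω_n = 3.764, ζ = 0.5313.
2% settling time T_s ≈ 4/(ζω_n) = 4/2 = 2 s.

T_s ≈ 2 s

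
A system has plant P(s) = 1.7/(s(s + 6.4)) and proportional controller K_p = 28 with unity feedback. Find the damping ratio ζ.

ζ = 0.464

1 + K_p·P(s) = 0 gives s² + 6.4s + 47.6 = 0.
Matching s² + 2ζω_n s + ω_n²: ω_n = √47.6 = 6.899 rad/s and 2ζω_n = 6.4, so ζ = 6.4/(2·6.899) = 0.464.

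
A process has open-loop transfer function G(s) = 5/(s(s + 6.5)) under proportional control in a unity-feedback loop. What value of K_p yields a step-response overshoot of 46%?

From %OS = 100·exp(−πζ/√(1−ζ²)) = 46%, ζ = −ln(0.46)/√(π²+ln²(0.46)) = 0.24.
Characteristic equation s² + 6.5s + 5K_p = 0 gives ζ = 6.5/(2√(5K_p)).
Setting ζ = 0.24: √(5K_p) = 6.5/(2·0.24) = 13.54, so K_p = 183.4/5 = 36.7.

K_p = 36.7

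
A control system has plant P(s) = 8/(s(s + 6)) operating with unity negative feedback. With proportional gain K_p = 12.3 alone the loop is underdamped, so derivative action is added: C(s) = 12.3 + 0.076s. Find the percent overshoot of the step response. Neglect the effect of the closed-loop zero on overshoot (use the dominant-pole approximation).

33%

Forward path: (12.3 + 0.076s)·8/(s(s+6)). The closed-loop characteristic equation is s² + (6 + 8·0.076)s + 8·12.3 = 0.
That is s² + 6.608s + 98.4 = 0, so ω_n = 9.92 rad/s and ζ = 6.608/(2·9.92) = 0.3331.
%OS = 100·exp(−πζ/√(1−ζ²)) = 33%.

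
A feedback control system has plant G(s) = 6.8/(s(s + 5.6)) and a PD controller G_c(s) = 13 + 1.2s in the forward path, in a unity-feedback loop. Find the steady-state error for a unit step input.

The open loop G_c(s)G(s) has a pole at the origin (type 1), so the static position error constant is infinite and e_ss = 1/(1+∞) = 0.

0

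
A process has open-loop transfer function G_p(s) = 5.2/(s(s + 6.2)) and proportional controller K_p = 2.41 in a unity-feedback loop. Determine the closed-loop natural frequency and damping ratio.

1 + K_p·G_p(s) = 0 gives s² + 6.2s + 12.53 = 0.
Matching s² + 2ζω_n s + ω_n²: ω_n = √12.53 = 3.54 rad/s and 2ζω_n = 6.2, so ζ = 6.2/(2·3.54) = 0.876.

ω_n = 3.54 rad/s, ζ = 0.876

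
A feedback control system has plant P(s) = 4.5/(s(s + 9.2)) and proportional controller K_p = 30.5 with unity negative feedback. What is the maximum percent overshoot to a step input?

26.2%

The closed-loop denominator s² + 9.2s + 137.2 gives ω_n = √137.2 = 11.72 and ζ = 9.2/(2ω_n) = 0.3926.
%OS = 100·exp(−πζ/√(1−ζ²)) = 100·exp(−π·0.3926/√0.8458) = 26.2%.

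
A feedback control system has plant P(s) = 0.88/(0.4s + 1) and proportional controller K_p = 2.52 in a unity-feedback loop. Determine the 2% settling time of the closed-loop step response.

T_s ≈ 0.497 s

Closed loop: T(s) = K_p·P/(1+K_p·P) = 2.218/(0.4s + 1 + 2.218), with pole at s = −(1 + 2.218)/0.4 = −8.044.
τ = 1/8.044 = 0.1243 s, so 2% settling time ≈ 4τ = 0.497 s.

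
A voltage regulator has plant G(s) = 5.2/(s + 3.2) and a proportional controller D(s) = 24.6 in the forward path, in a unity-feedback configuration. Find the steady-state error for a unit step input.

0.0244

The loop is type 0. Static position error constant K_pos = D(0)·G(0) = 24.6·1.625 = 39.98.
Steady-state error to a unit step: e_ss = 1/(1+K_pos) = 1/40.98 = 0.0244.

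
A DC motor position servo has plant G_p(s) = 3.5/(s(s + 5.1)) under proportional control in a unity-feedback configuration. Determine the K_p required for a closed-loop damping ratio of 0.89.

K_p = 2.35

Closed-loop characteristic equation: s² + 5.1s + K_p·3.5 = 0.
So ω_n = √(3.5K_p) and 2ζω_n = 5.1, giving ζ = 5.1/(2√(3.5K_p)).
Setting ζ = 0.89: √(3.5K_p) = 5.1/(2·0.89) = 2.865, so K_p = 8.209/3.5 = 2.35.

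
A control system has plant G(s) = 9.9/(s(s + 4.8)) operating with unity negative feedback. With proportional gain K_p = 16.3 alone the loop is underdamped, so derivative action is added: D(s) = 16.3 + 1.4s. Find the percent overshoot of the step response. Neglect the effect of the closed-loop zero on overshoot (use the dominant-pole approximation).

3.34%

Forward path: (16.3 + 1.4s)·9.9/(s(s+4.8)). The closed-loop characteristic equation is s² + (4.8 + 9.9·1.4)s + 9.9·16.3 = 0.
That is s² + 18.66s + 161.4 = 0, so ω_n = 12.7 rad/s and ζ = 18.66/(2·12.7) = 0.7345.
%OS = 100·exp(−πζ/√(1−ζ²)) = 3.34%.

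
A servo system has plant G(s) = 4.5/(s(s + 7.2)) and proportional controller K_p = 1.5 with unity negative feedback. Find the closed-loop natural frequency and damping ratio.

ω_n = 2.6 rad/s, ζ = 1.39

The closed-loop denominator is s(s+7.2) + 1.5·4.5 = s² + 7.2s + 6.75.
Matching s² + 2ζω_n s + ω_n²: ω_n = √6.75 = 2.598 rad/s and 2ζω_n = 7.2, so ζ = 7.2/(2·2.598) = 1.39.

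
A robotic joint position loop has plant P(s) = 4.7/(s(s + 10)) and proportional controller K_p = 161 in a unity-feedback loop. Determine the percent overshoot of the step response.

Closed-loop characteristic equation: s² + 10s + 756.7 = 0, so ω_n = 27.51 rad/s and ζ = 10/(2·27.51) = 0.1818.
%OS = 100·exp(−πζ/√(1−ζ²)) = 100·exp(−π·0.1818/√0.967) = 56%.

56%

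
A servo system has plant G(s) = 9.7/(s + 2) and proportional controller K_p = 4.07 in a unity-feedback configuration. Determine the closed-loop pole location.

s = -41.48

Closed-loop transfer function: T(s) = K_p·G(s)/(1 + K_p·G(s)) = 39.48/(s + 2 + 39.48) = 39.48/(s + 41.48).
The closed-loop pole is at s = −41.48.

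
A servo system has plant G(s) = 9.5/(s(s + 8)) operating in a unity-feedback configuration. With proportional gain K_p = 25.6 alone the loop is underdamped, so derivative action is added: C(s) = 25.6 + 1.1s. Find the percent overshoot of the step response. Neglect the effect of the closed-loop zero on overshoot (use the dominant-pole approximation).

Forward path: (25.6 + 1.1s)·9.5/(s(s+8)). The closed-loop characteristic equation is s² + (8 + 9.5·1.1)s + 9.5·25.6 = 0.
That is s² + 18.45s + 243.2 = 0, so ω_n = 15.59 rad/s and ζ = 18.45/(2·15.59) = 0.5915.
%OS = 100·exp(−πζ/√(1−ζ²)) = 9.98%.

9.98%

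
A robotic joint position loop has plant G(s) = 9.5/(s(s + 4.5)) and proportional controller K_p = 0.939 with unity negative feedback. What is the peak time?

From 1 + K_pG(s) = 0: s² + 4.5s + 8.92 = 0 ⇒ ω_n = 2.987, ζ = 0.7533.
Damped frequency ω_d = ω_n√(1−ζ²) = 1.964 rad/s, so peak time T_p = π/ω_d = 1.6 s.

T_p = 1.6 s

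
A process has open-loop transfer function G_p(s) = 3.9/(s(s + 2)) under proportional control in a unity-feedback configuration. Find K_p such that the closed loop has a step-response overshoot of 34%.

K_p = 2.43

From %OS = 100·exp(−πζ/√(1−ζ²)) = 34%, ζ = −ln(0.34)/√(π²+ln²(0.34)) = 0.3248.
Characteristic equation s² + 2s + 3.9K_p = 0 gives ζ = 2/(2√(3.9K_p)).
Setting ζ = 0.3248: √(3.9K_p) = 2/(2·0.3248) = 3.079, so K_p = 9.48/3.9 = 2.43.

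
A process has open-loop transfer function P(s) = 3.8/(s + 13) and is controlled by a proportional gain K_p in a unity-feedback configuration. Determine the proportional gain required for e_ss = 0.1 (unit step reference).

For a type-0 loop with proportional control, e_ss = 1/(1 + K_p·P(0)).
P(0) = 0.2923. Require 1/(1 + K_p·0.2923) = 0.1, so 1 + 0.2923·K_p = 10.
K_p = (10 − 1)/0.2923 = 30.8.

K_p = 30.8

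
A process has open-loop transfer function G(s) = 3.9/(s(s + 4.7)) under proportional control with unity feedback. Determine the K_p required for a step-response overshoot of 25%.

K_p = 8.69

From %OS = 100·exp(−πζ/√(1−ζ²)) = 25%, ζ = −ln(0.25)/√(π²+ln²(0.25)) = 0.4037.
Characteristic equation s² + 4.7s + 3.9K_p = 0 gives ζ = 4.7/(2√(3.9K_p)).
Setting ζ = 0.4037: √(3.9K_p) = 4.7/(2·0.4037) = 5.821, so K_p = 33.88/3.9 = 8.69.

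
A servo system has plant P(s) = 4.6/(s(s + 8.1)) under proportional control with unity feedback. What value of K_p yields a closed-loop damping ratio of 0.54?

Closed-loop characteristic equation: s² + 8.1s + K_p·4.6 = 0.
So ω_n = √(4.6K_p) and 2ζω_n = 8.1, giving ζ = 8.1/(2√(4.6K_p)).
Setting ζ = 0.54: √(4.6K_p) = 8.1/(2·0.54) = 7.5, so K_p = 56.25/4.6 = 12.2.

K_p = 12.2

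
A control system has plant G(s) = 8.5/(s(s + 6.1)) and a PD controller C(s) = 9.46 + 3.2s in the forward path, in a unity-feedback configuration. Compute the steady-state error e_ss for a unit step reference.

The open loop C(s)G(s) has a pole at the origin (type 1), so the static position error constant is infinite and e_ss = 1/(1+∞) = 0.

0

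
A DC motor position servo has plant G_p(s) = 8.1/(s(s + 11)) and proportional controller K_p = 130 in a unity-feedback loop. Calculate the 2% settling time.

T_s ≈ 0.727 s

Closed-loop characteristic equation: s² + 11s + 1053 = 0, so ω_n = 32.45 rad/s and ζ = 11/(2·32.45) = 0.1695.
2% settling time T_s ≈ 4/(ζω_n) = 4/5.5 = 0.727 s.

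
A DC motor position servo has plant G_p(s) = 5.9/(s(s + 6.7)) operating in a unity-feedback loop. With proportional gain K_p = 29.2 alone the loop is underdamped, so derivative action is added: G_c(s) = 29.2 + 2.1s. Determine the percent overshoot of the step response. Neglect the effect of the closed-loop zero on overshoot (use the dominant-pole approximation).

3.59%

Forward path: (29.2 + 2.1s)·5.9/(s(s+6.7)). The closed-loop characteristic equation is s² + (6.7 + 5.9·2.1)s + 5.9·29.2 = 0.
That is s² + 19.09s + 172.3 = 0, so ω_n = 13.13 rad/s and ζ = 19.09/(2·13.13) = 0.7272.
%OS = 100·exp(−πζ/√(1−ζ²)) = 3.59%.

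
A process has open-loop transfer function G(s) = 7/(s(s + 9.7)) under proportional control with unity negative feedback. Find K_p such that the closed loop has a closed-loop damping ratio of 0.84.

Closed-loop characteristic equation: s² + 9.7s + K_p·7 = 0.
So ω_n = √(7K_p) and 2ζω_n = 9.7, giving ζ = 9.7/(2√(7K_p)).
Setting ζ = 0.84: √(7K_p) = 9.7/(2·0.84) = 5.774, so K_p = 33.34/7 = 4.76.

K_p = 4.76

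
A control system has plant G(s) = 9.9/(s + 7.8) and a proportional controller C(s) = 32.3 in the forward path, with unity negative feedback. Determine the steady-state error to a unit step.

0.0238

The loop is type 0. Static position error constant K_pos = C(0)·G(0) = 32.3·1.269 = 41.
Steady-state error to a unit step: e_ss = 1/(1+K_pos) = 1/42 = 0.0238.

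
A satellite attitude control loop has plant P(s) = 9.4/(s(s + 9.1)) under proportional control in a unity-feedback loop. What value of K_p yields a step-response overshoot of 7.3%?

K_p = 5.38

From %OS = 100·exp(−πζ/√(1−ζ²)) = 7.3%, ζ = −ln(0.073)/√(π²+ln²(0.073)) = 0.6401.
Characteristic equation s² + 9.1s + 9.4K_p = 0 gives ζ = 9.1/(2√(9.4K_p)).
Setting ζ = 0.6401: √(9.4K_p) = 9.1/(2·0.6401) = 7.108, so K_p = 50.53/9.4 = 5.38.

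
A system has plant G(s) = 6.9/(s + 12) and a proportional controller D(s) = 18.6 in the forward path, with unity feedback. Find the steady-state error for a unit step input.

0.0855

The loop is type 0. Static position error constant K_pos = D(0)·G(0) = 18.6·0.575 = 10.7.
Steady-state error to a unit step: e_ss = 1/(1+K_pos) = 1/11.7 = 0.0855.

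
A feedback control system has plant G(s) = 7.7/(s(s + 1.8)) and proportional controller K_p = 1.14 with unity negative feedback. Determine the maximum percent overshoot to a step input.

36.7%

The closed-loop denominator s² + 1.8s + 8.778 gives ω_n = √8.778 = 2.963 and ζ = 1.8/(2ω_n) = 0.3038.
%OS = 100·exp(−πζ/√(1−ζ²)) = 100·exp(−π·0.3038/√0.9077) = 36.7%.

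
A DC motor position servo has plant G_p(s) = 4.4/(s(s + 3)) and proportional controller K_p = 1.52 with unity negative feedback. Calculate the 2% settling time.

From 1 + K_pG_p(s) = 0: s² + 3s + 6.688 = 0 ⇒ ω_n = 2.586, ζ = 0.58.
2% settling time T_s ≈ 4/(ζω_n) = 4/1.5 = 2.67 s.

T_s ≈ 2.67 s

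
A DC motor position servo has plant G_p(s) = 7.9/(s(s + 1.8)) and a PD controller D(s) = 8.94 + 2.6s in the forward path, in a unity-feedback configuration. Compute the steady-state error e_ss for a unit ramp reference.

0.0255

The loop has one pole at the origin (type 1). Velocity error constant K_v = lim_{s→0} s·D(s)G_p(s) = 8.94·7.9/1.8 = 39.24.
Steady-state error to a unit ramp: e_ss = 1/K_v = 0.0255.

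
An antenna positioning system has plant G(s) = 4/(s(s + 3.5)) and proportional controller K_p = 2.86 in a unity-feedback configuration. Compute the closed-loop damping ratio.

ζ = 0.517

With unity feedback the closed-loop characteristic equation is s² + 3.5s + 2.86·4 = s² + 3.5s + 11.44 = 0.
So ω_n² = 11.44 ⇒ ω_n = 3.382 rad/s, and ζ = 3.5/(2ω_n) = 0.517.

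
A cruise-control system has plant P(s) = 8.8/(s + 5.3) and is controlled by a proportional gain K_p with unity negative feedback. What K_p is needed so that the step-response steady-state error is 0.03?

For a type-0 loop with proportional control, e_ss = 1/(1 + K_p·P(0)).
P(0) = 1.66. Require 1/(1 + K_p·1.66) = 0.03, so 1 + 1.66·K_p = 33.33.
K_p = (33.33 − 1)/1.66 = 19.5.

K_p = 19.5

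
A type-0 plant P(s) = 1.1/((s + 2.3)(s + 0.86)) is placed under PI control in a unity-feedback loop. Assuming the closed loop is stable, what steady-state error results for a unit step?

The PI controller's integrator makes the forward path type 1, so e_ss to a step is zero.

0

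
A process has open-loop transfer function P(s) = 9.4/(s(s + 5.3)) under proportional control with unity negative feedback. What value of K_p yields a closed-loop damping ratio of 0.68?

Closed-loop characteristic equation: s² + 5.3s + K_p·9.4 = 0.
So ω_n = √(9.4K_p) and 2ζω_n = 5.3, giving ζ = 5.3/(2√(9.4K_p)).
Setting ζ = 0.68: √(9.4K_p) = 5.3/(2·0.68) = 3.897, so K_p = 15.19/9.4 = 1.62.

K_p = 1.62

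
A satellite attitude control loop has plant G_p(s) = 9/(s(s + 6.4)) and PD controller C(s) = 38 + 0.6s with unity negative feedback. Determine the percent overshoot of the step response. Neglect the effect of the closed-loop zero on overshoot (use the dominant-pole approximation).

Forward path: (38 + 0.6s)·9/(s(s+6.4)). The closed-loop characteristic equation is s² + (6.4 + 9·0.6)s + 9·38 = 0.
That is s² + 11.8s + 342 = 0, so ω_n = 18.49 rad/s and ζ = 11.8/(2·18.49) = 0.319.
%OS = 100·exp(−πζ/√(1−ζ²)) = 34.7%.

34.7%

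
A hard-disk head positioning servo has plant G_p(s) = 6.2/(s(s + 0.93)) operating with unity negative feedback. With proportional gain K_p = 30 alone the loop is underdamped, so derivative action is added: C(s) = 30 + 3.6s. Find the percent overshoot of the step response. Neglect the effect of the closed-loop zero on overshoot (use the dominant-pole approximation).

0.597%

Forward path: (30 + 3.6s)·6.2/(s(s+0.93)). The closed-loop characteristic equation is s² + (0.93 + 6.2·3.6)s + 6.2·30 = 0.
That is s² + 23.25s + 186 = 0, so ω_n = 13.64 rad/s and ζ = 23.25/(2·13.64) = 0.8524.
%OS = 100·exp(−πζ/√(1−ζ²)) = 0.597%.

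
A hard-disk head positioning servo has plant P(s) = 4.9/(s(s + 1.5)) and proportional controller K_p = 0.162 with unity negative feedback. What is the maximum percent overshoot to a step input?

From 1 + K_pP(s) = 0: s² + 1.5s + 0.7938 = 0 ⇒ ω_n = 0.891, ζ = 0.8418.
%OS = 100·exp(−πζ/√(1−ζ²)) = 100·exp(−π·0.8418/√0.2914) = 0.745%.

0.745%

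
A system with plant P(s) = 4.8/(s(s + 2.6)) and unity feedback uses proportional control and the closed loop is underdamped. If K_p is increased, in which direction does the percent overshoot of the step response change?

Characteristic equation s² + 2.6s + K_p·4.8 = 0: raising K_p raises ω_n while 2ζω_n = 2.6 is fixed, so ζ falls and overshoot grows.

increase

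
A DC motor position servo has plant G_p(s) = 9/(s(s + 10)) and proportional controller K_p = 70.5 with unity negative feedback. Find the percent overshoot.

The closed-loop denominator s² + 10s + 634.5 gives ω_n = √634.5 = 25.19 and ζ = 10/(2ω_n) = 0.1985.
%OS = 100·exp(−πζ/√(1−ζ²)) = 100·exp(−π·0.1985/√0.9606) = 52.9%.

52.9%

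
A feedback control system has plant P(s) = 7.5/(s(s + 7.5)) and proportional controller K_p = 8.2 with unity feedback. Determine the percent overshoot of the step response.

Closed-loop characteristic equation: s² + 7.5s + 61.5 = 0, so ω_n = 7.842 rad/s and ζ = 7.5/(2·7.842) = 0.4782.
%OS = 100·exp(−πζ/√(1−ζ²)) = 100·exp(−π·0.4782/√0.7713) = 18.1%.

18.1%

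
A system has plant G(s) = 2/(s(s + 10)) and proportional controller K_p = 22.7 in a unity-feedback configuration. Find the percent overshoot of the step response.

The closed-loop denominator s² + 10s + 45.4 gives ω_n = √45.4 = 6.738 and ζ = 10/(2ω_n) = 0.7421.
%OS = 100·exp(−πζ/√(1−ζ²)) = 100·exp(−π·0.7421/√0.4493) = 3.09%.

3.09%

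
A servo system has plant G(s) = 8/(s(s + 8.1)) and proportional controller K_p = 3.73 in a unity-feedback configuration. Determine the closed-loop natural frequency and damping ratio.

With unity feedback the closed-loop characteristic equation is s² + 8.1s + 3.73·8 = s² + 8.1s + 29.84 = 0.
So ω_n² = 29.84 ⇒ ω_n = 5.463 rad/s, and ζ = 8.1/(2ω_n) = 0.741.

ω_n = 5.46 rad/s, ζ = 0.741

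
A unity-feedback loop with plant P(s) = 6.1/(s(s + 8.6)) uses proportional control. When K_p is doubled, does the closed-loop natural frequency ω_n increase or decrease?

ω_n = √(6.1·K_p), which grows with K_p.

increase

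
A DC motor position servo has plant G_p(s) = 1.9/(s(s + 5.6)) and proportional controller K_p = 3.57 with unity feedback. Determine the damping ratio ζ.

ζ = 1.08

With unity feedback the closed-loop characteristic equation is s² + 5.6s + 3.57·1.9 = s² + 5.6s + 6.783 = 0.
Matching s² + 2ζω_n s + ω_n²: ω_n = √6.783 = 2.604 rad/s and 2ζω_n = 5.6, so ζ = 5.6/(2·2.604) = 1.08.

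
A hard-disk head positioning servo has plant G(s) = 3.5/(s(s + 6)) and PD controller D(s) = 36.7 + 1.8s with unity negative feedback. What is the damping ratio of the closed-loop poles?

Forward path: (36.7 + 1.8s)·3.5/(s(s+6)). The closed-loop characteristic equation is s² + (6 + 3.5·1.8)s + 3.5·36.7 = 0.
That is s² + 12.3s + 128.5 = 0, so ω_n = 11.33 rad/s and ζ = 12.3/(2·11.33) = 0.5426.

ζ = 0.543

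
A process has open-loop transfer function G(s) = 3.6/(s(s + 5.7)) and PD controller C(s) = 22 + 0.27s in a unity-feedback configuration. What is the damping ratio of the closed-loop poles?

ζ = 0.375

Forward path: (22 + 0.27s)·3.6/(s(s+5.7)). The closed-loop characteristic equation is s² + (5.7 + 3.6·0.27)s + 3.6·22 = 0.
That is s² + 6.672s + 79.2 = 0, so ω_n = 8.899 rad/s and ζ = 6.672/(2·8.899) = 0.3749.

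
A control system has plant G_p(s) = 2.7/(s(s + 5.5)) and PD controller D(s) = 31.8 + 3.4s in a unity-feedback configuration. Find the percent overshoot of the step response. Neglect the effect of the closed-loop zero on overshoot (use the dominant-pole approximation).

1.7%

Forward path: (31.8 + 3.4s)·2.7/(s(s+5.5)). The closed-loop characteristic equation is s² + (5.5 + 2.7·3.4)s + 2.7·31.8 = 0.
That is s² + 14.68s + 85.86 = 0, so ω_n = 9.266 rad/s and ζ = 14.68/(2·9.266) = 0.7921.
%OS = 100·exp(−πζ/√(1−ζ²)) = 1.7%.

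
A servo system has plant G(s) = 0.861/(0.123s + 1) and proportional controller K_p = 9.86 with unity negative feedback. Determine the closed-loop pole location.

s = -77.15

Closed loop: T(s) = K_p·G/(1+K_p·G) = 8.489/(0.123s + 1 + 8.489), with pole at s = −(1 + 8.489)/0.123 = −77.15.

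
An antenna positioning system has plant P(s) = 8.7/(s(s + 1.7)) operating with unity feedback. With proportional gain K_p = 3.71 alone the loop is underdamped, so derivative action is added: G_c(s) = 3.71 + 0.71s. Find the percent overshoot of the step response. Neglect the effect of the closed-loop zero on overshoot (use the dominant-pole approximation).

Forward path: (3.71 + 0.71s)·8.7/(s(s+1.7)). The closed-loop characteristic equation is s² + (1.7 + 8.7·0.71)s + 8.7·3.71 = 0.
That is s² + 7.877s + 32.28 = 0, so ω_n = 5.681 rad/s and ζ = 7.877/(2·5.681) = 0.6932.
%OS = 100·exp(−πζ/√(1−ζ²)) = 4.87%.

4.87%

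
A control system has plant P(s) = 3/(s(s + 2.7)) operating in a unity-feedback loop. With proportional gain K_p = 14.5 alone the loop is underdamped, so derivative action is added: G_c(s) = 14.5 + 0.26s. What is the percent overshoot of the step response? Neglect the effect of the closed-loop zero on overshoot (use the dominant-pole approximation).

Forward path: (14.5 + 0.26s)·3/(s(s+2.7)). The closed-loop characteristic equation is s² + (2.7 + 3·0.26)s + 3·14.5 = 0.
That is s² + 3.48s + 43.5 = 0, so ω_n = 6.595 rad/s and ζ = 3.48/(2·6.595) = 0.2638.
%OS = 100·exp(−πζ/√(1−ζ²)) = 42.3%.

42.3%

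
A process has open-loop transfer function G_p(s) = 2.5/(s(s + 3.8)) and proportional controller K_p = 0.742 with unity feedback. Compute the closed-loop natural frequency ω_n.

1 + K_p·G_p(s) = 0 gives s² + 3.8s + 1.855 = 0.
Matching s² + 2ζω_n s + ω_n²: ω_n = √1.855 = 1.362 rad/s and 2ζω_n = 3.8, so ζ = 3.8/(2·1.362) = 1.4.

ω_n = 1.36 rad/s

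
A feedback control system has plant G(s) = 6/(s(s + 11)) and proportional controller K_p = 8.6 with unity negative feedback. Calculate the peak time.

From 1 + K_pG(s) = 0: s² + 11s + 51.6 = 0 ⇒ ω_n = 7.183, ζ = 0.7657.
Damped frequency ω_d = ω_n√(1−ζ²) = 4.621 rad/s, so peak time T_p = π/ω_d = 0.68 s.

T_p = 0.68 s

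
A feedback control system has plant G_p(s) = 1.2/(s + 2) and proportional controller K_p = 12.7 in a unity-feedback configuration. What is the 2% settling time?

T_s ≈ 0.232 s

Closed-loop transfer function: T(s) = K_p·G_p(s)/(1 + K_p·G_p(s)) = 15.24/(s + 2 + 15.24) = 15.24/(s + 17.24).
Time constant τ = 1/17.24 = 0.058 s, so the 2% settling time is about 4τ = 0.232 s.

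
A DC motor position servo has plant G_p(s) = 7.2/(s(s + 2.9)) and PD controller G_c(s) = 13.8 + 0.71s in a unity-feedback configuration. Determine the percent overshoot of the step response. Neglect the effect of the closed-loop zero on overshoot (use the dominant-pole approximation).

Forward path: (13.8 + 0.71s)·7.2/(s(s+2.9)). The closed-loop characteristic equation is s² + (2.9 + 7.2·0.71)s + 7.2·13.8 = 0.
That is s² + 8.012s + 99.36 = 0, so ω_n = 9.968 rad/s and ζ = 8.012/(2·9.968) = 0.4019.
%OS = 100·exp(−πζ/√(1−ζ²)) = 25.2%.

25.2%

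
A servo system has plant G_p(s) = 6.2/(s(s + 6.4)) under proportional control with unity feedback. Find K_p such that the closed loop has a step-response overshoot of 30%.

K_p = 12.9

From %OS = 100·exp(−πζ/√(1−ζ²)) = 30%, ζ = −ln(0.3)/√(π²+ln²(0.3)) = 0.3579.
Characteristic equation s² + 6.4s + 6.2K_p = 0 gives ζ = 6.4/(2√(6.2K_p)).
Setting ζ = 0.3579: √(6.2K_p) = 6.4/(2·0.3579) = 8.942, so K_p = 79.96/6.2 = 12.9.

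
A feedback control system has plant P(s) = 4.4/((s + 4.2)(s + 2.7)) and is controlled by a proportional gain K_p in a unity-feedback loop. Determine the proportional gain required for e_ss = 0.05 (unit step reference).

K_p = 49

The loop is type 0, so e_ss(step) = 1/(1 + K_pos) with K_pos = K_p·P(0).
P(0) = 0.388. Require 1/(1 + K_p·0.388) = 0.05, so 1 + 0.388·K_p = 20.
K_p = (20 − 1)/0.388 = 49.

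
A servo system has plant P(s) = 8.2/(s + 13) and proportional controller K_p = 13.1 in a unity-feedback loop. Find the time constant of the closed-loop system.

τ = 0.0083 s

Closed-loop transfer function: T(s) = K_p·P(s)/(1 + K_p·P(s)) = 107.4/(s + 13 + 107.4) = 107.4/(s + 120.4).
Time constant τ = 1/120.4 = 0.0083 s.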